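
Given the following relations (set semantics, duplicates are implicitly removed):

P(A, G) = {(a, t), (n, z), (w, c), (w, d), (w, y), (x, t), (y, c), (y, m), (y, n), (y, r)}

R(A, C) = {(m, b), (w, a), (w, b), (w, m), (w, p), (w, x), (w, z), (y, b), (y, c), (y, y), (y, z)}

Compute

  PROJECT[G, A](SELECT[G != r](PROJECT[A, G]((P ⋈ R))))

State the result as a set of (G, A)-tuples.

{(c, w), (c, y), (d, w), (m, y), (n, y), (y, w)}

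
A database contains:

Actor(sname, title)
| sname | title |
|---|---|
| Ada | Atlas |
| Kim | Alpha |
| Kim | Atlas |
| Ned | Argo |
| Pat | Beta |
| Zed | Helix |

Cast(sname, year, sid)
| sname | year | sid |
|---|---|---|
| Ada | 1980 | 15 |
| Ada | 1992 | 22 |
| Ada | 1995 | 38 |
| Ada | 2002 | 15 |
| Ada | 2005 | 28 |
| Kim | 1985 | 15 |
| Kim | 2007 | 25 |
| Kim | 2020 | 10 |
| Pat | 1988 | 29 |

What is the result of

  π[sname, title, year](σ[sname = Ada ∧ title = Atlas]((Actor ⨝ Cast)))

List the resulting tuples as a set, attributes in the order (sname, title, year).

{(Ada, Atlas, 1980), (Ada, Atlas, 1992), (Ada, Atlas, 1995), (Ada, Atlas, 2002), (Ada, Atlas, 2005)}

Natural join on sname: {(Ada, Atlas, 1980, 15), (Ada, Atlas, 1992, 22), (Ada, Atlas, 1995, 38), (Ada, Atlas, 2002, 15), (Ada, Atlas, 2005, 28), (Kim, Alpha, 1985, 15), (Kim, Alpha, 2007, 25), (Kim, Alpha, 2020, 10), (Kim, Atlas, 1985, 15), (Kim, Atlas, 2007, 25), (Kim, Atlas, 2020, 10), (Pat, Beta, 1988, 29)}
σ[sname = Ada ∧ title = Atlas]: keep tuples satisfying sname = Ada ∧ title = Atlas → {(Ada, Atlas, 1980, 15), (Ada, Atlas, 1992, 22), (Ada, Atlas, 1995, 38), (Ada, Atlas, 2002, 15), (Ada, Atlas, 2005, 28)}
π[sname, title, year]: project onto (sname, title, year) → {(Ada, Atlas, 1980), (Ada, Atlas, 1992), (Ada, Atlas, 1995), (Ada, Atlas, 2002), (Ada, Atlas, 2005)}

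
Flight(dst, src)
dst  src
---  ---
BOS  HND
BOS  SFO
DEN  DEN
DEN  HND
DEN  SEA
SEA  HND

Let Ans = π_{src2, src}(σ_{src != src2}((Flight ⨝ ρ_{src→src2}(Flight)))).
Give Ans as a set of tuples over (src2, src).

ρ[src→src2]: schema becomes (dst, src2); tuples unchanged.
Flight ⋈ ρ_{src→src2}(Flight) (natural join on dst): {(BOS, HND, HND), (BOS, HND, SFO), (BOS, SFO, HND), (BOS, SFO, SFO), (DEN, DEN, DEN), (DEN, DEN, HND), (DEN, DEN, SEA), (DEN, HND, DEN), (DEN, HND, HND), (DEN, HND, SEA), (DEN, SEA, DEN), (DEN, SEA, HND), (DEN, SEA, SEA), (SEA, HND, HND)}
Apply σ_{src != src2}; surviving tuples: {(BOS, HND, SFO), (BOS, SFO, HND), (DEN, DEN, HND), (DEN, DEN, SEA), (DEN, HND, DEN), (DEN, HND, SEA), (DEN, SEA, DEN), (DEN, SEA, HND)}
π_{src2, src} gives {(DEN, HND), (DEN, SEA), (HND, DEN), (HND, SEA), (HND, SFO), (SEA, DEN), (SEA, HND), (SFO, HND)}.

{(DEN, HND), (DEN, SEA), (HND, DEN), (HND, SEA), (HND, SFO), (SEA, DEN), (SEA, HND), (SFO, HND)}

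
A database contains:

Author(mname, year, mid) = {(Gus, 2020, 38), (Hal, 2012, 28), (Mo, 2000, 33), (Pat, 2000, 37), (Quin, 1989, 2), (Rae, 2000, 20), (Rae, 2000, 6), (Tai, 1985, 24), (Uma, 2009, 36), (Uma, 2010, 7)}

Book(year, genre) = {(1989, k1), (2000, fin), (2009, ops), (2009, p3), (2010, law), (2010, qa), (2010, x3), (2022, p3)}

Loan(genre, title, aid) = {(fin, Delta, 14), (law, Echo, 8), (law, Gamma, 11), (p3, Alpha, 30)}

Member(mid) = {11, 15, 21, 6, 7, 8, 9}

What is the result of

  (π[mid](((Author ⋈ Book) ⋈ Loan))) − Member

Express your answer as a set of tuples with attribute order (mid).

Natural join on year: {(Mo, 2000, 33, fin), (Pat, 2000, 37, fin), (Quin, 1989, 2, k1), (Rae, 2000, 20, fin), (Rae, 2000, 6, fin), (Uma, 2009, 36, ops), (Uma, 2009, 36, p3), (Uma, 2010, 7, law), (Uma, 2010, 7, qa), (Uma, 2010, 7, x3)}
Natural join on genre: {(Mo, 2000, 33, fin, Delta, 14), (Pat, 2000, 37, fin, Delta, 14), (Rae, 2000, 20, fin, Delta, 14), (Rae, 2000, 6, fin, Delta, 14), (Uma, 2009, 36, p3, Alpha, 30), (Uma, 2010, 7, law, Echo, 8), (Uma, 2010, 7, law, Gamma, 11)}
π[mid]: project onto (mid) (1 duplicate(s) eliminated) → {20, 33, 36, 37, 6, 7}
Taking the difference: {20, 33, 36, 37}

{20, 33, 36, 37}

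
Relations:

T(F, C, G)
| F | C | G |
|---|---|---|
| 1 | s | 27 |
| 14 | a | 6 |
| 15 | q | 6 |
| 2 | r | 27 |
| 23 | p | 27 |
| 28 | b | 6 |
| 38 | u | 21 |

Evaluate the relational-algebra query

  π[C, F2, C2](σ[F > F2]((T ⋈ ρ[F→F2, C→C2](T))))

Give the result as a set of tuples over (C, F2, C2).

{(b, 14, a), (b, 15, q), (p, 1, s), (p, 2, r), (q, 14, a), (r, 1, s)}

ρ[F→F2, C→C2]: schema becomes (F2, C2, G); tuples unchanged.
Joining T and ρ[F→F2, C→C2](T) on G yields {(1, s, 27, 1, s), (1, s, 27, 2, r), (1, s, 27, 23, p), (14, a, 6, 14, a), (14, a, 6, 15, q), (14, a, 6, 28, b), (15, q, 6, 14, a), (15, q, 6, 15, q), (15, q, 6, 28, b), (2, r, 27, 1, s), (2, r, 27, 2, r), (2, r, 27, 23, p), (23, p, 27, 1, s), (23, p, 27, 2, r), (23, p, 27, 23, p), (28, b, 6, 14, a), (28, b, 6, 15, q), (28, b, 6, 28, b), (38, u, 21, 38, u)}.
Apply σ_{F > F2}; surviving tuples: {(15, q, 6, 14, a), (2, r, 27, 1, s), (23, p, 27, 1, s), (23, p, 27, 2, r), (28, b, 6, 14, a), (28, b, 6, 15, q)}
π[C, F2, C2]: project onto (C, F2, C2) → {(b, 14, a), (b, 15, q), (p, 1, s), (p, 2, r), (q, 14, a), (r, 1, s)}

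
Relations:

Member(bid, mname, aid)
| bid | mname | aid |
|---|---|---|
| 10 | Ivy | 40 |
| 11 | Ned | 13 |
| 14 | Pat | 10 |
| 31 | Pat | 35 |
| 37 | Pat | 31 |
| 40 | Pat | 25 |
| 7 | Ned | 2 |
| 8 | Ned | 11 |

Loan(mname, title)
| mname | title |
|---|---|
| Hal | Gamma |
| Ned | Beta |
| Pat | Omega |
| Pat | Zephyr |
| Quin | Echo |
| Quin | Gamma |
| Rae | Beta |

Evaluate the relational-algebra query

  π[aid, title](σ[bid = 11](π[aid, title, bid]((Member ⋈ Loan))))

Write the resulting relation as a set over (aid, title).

Member ⋈ Loan (natural join on mname): {(11, Ned, 13, Beta), (14, Pat, 10, Omega), (14, Pat, 10, Zephyr), (31, Pat, 35, Omega), (31, Pat, 35, Zephyr), (37, Pat, 31, Omega), (37, Pat, 31, Zephyr), (40, Pat, 25, Omega), (40, Pat, 25, Zephyr), (7, Ned, 2, Beta), (8, Ned, 11, Beta)}
Projecting to aid, title, bid: {(10, Omega, 14), (10, Zephyr, 14), (11, Beta, 8), (13, Beta, 11), (2, Beta, 7), (25, Omega, 40), (25, Zephyr, 40), (31, Omega, 37), (31, Zephyr, 37), (35, Omega, 31), (35, Zephyr, 31)}
Filtering on bid = 11 leaves {(13, Beta, 11)}.
Projecting to aid, title: {(13, Beta)}

{(13, Beta)}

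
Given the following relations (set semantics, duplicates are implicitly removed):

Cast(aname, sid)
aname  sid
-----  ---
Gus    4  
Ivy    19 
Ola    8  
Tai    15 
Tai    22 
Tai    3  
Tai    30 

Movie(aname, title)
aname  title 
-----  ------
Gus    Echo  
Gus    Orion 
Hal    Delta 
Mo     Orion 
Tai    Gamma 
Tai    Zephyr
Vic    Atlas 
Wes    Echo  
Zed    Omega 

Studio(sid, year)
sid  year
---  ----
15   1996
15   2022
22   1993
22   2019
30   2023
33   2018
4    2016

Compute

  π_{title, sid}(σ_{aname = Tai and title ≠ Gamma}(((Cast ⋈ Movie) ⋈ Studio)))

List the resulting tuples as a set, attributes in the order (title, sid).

{(Zephyr, 15), (Zephyr, 22), (Zephyr, 30)}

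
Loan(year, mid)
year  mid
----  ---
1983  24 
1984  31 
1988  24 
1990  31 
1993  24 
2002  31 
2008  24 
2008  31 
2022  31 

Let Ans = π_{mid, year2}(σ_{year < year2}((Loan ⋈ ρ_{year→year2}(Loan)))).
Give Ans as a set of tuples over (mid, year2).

ρ[year→year2]: schema becomes (year2, mid); tuples unchanged.
Loan ⋈ ρ_{year→year2}(Loan) (natural join on mid): {(1983, 24, 1983), (1983, 24, 1988), (1983, 24, 1993), (1983, 24, 2008), (1984, 31, 1984), (1984, 31, 1990), (1984, 31, 2002), (1984, 31, 2008), (1984, 31, 2022), (1988, 24, 1983), (1988, 24, 1988), (1988, 24, 1993), (1988, 24, 2008), (1990, 31, 1984), (1990, 31, 1990), (1990, 31, 2002), (1990, 31, 2008), (1990, 31, 2022), (1993, 24, 1983), (1993, 24, 1988), (1993, 24, 1993), (1993, 24, 2008), (2002, 31, 1984), (2002, 31, 1990), (2002, 31, 2002), (2002, 31, 2008), (2002, 31, 2022), (2008, 24, 1983), (2008, 24, 1988), (2008, 24, 1993), (2008, 24, 2008), (2008, 31, 1984), (2008, 31, 1990), (2008, 31, 2002), (2008, 31, 2008), (2008, 31, 2022), (2022, 31, 1984), (2022, 31, 1990), (2022, 31, 2002), (2022, 31, 2008), (2022, 31, 2022)}
σ[year < year2]: keep tuples satisfying year < year2 → {(1983, 24, 1988), (1983, 24, 1993), (1983, 24, 2008), (1984, 31, 1990), (1984, 31, 2002), (1984, 31, 2008), (1984, 31, 2022), (1988, 24, 1993), (1988, 24, 2008), (1990, 31, 2002), (1990, 31, 2008), (1990, 31, 2022), (1993, 24, 2008), (2002, 31, 2008), (2002, 31, 2022), (2008, 31, 2022)}
Keep only column(s) mid, year2 (9 duplicate(s) eliminated): {(24, 1988), (24, 1993), (24, 2008), (31, 1990), (31, 2002), (31, 2008), (31, 2022)}

{(24, 1988), (24, 1993), (24, 2008), (31, 1990), (31, 2002), (31, 2008), (31, 2022)}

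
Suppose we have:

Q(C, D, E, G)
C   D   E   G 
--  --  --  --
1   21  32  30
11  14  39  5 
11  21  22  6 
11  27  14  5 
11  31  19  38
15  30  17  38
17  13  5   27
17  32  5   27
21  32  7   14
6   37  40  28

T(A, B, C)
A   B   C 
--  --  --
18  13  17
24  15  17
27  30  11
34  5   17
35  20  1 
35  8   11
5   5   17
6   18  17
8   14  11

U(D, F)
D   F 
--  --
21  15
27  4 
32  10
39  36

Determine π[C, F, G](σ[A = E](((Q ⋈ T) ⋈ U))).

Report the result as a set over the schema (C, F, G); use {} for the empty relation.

Q ⋈ T (natural join on C): {(1, 21, 32, 30, 35, 20), (11, 14, 39, 5, 27, 30), (11, 14, 39, 5, 35, 8), (11, 14, 39, 5, 8, 14), (11, 21, 22, 6, 27, 30), (11, 21, 22, 6, 35, 8), (11, 21, 22, 6, 8, 14), (11, 27, 14, 5, 27, 30), (11, 27, 14, 5, 35, 8), (11, 27, 14, 5, 8, 14), (11, 31, 19, 38, 27, 30), (11, 31, 19, 38, 35, 8), (11, 31, 19, 38, 8, 14), (17, 13, 5, 27, 18, 13), (17, 13, 5, 27, 24, 15), (17, 13, 5, 27, 34, 5), (17, 13, 5, 27, 5, 5), (17, 13, 5, 27, 6, 18), (17, 32, 5, 27, 18, 13), (17, 32, 5, 27, 24, 15), (17, 32, 5, 27, 34, 5), (17, 32, 5, 27, 5, 5), (17, 32, 5, 27, 6, 18)}
(Q ⋈ T) ⋈ U (natural join on D): {(1, 21, 32, 30, 35, 20, 15), (11, 21, 22, 6, 27, 30, 15), (11, 21, 22, 6, 35, 8, 15), (11, 21, 22, 6, 8, 14, 15), (11, 27, 14, 5, 27, 30, 4), (11, 27, 14, 5, 35, 8, 4), (11, 27, 14, 5, 8, 14, 4), (17, 32, 5, 27, 18, 13, 10), (17, 32, 5, 27, 24, 15, 10), (17, 32, 5, 27, 34, 5, 10), (17, 32, 5, 27, 5, 5, 10), (17, 32, 5, 27, 6, 18, 10)}
σ[A = E]: keep tuples satisfying A = E → {(17, 32, 5, 27, 5, 5, 10)}
Projecting to C, F, G: {(17, 10, 27)}

{(17, 10, 27)}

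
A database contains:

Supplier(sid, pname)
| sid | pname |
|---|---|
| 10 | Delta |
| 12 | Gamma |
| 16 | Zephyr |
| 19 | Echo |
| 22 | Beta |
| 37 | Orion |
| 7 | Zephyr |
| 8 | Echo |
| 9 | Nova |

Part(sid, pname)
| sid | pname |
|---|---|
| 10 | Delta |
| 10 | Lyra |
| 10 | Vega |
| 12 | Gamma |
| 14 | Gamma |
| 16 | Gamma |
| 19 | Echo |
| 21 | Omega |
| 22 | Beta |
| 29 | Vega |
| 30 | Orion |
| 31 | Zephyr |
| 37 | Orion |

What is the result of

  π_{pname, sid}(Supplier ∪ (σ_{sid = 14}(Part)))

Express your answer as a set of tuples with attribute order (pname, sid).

{(Beta, 22), (Delta, 10), (Echo, 19), (Echo, 8), (Gamma, 12), (Gamma, 14), (Nova, 9), (Orion, 37), (Zephyr, 16), (Zephyr, 7)}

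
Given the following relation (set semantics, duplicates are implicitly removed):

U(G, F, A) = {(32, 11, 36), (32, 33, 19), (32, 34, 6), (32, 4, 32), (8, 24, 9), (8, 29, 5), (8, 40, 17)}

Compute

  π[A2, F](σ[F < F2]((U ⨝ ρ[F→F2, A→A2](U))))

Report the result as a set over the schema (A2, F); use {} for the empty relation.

{(17, 24), (17, 29), (19, 11), (19, 4), (36, 4), (5, 24), (6, 11), (6, 33), (6, 4)}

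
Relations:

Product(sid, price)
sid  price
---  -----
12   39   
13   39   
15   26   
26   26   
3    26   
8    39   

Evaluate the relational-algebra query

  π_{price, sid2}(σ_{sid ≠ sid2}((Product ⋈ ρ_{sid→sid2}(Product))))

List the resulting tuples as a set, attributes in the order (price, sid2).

ρ[sid→sid2]: schema becomes (sid2, price); tuples unchanged.
Joining Product and ρ_{sid→sid2}(Product) on price yields {(12, 39, 12), (12, 39, 13), (12, 39, 8), (13, 39, 12), (13, 39, 13), (13, 39, 8), (15, 26, 15), (15, 26, 26), (15, 26, 3), (26, 26, 15), (26, 26, 26), (26, 26, 3), (3, 26, 15), (3, 26, 26), (3, 26, 3), (8, 39, 12), (8, 39, 13), (8, 39, 8)}.
Filtering on sid ≠ sid2 leaves {(12, 39, 13), (12, 39, 8), (13, 39, 12), (13, 39, 8), (15, 26, 26), (15, 26, 3), (26, 26, 15), (26, 26, 3), (3, 26, 15), (3, 26, 26), (8, 39, 12), (8, 39, 13)}.
Projecting to price, sid2 (6 duplicate(s) eliminated): {(26, 15), (26, 26), (26, 3), (39, 12), (39, 13), (39, 8)}

{(26, 15), (26, 26), (26, 3), (39, 12), (39, 13), (39, 8)}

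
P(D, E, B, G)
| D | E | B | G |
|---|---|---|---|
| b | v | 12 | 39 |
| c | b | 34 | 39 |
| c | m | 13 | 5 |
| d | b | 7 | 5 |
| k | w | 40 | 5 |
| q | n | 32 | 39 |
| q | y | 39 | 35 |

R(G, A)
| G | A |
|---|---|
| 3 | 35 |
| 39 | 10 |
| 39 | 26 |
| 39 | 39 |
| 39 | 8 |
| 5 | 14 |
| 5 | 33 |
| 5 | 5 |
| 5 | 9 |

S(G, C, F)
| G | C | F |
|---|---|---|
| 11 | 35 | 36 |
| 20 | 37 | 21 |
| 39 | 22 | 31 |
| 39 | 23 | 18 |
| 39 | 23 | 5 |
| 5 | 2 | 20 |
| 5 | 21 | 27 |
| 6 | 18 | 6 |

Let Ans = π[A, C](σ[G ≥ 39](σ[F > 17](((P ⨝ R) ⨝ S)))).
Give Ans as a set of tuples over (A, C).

{(10, 22), (10, 23), (26, 22), (26, 23), (39, 22), (39, 23), (8, 22), (8, 23)}

Joining P and R on G yields {(b, v, 12, 39, 10), (b, v, 12, 39, 26), (b, v, 12, 39, 39), (b, v, 12, 39, 8), (c, b, 34, 39, 10), (c, b, 34, 39, 26), (c, b, 34, 39, 39), (c, b, 34, 39, 8), (c, m, 13, 5, 14), (c, m, 13, 5, 33), (c, m, 13, 5, 5), (c, m, 13, 5, 9), (d, b, 7, 5, 14), (d, b, 7, 5, 33), (d, b, 7, 5, 5), (d, b, 7, 5, 9), (k, w, 40, 5, 14), (k, w, 40, 5, 33), (k, w, 40, 5, 5), (k, w, 40, 5, 9), (q, n, 32, 39, 10), (q, n, 32, 39, 26), (q, n, 32, 39, 39), (q, n, 32, 39, 8)}.
Joining (P ⨝ R) and S on G yields {(b, v, 12, 39, 10, 22, 31), (b, v, 12, 39, 10, 23, 18), (b, v, 12, 39, 10, 23, 5), (b, v, 12, 39, 26, 22, 31), (b, v, 12, 39, 26, 23, 18), (b, v, 12, 39, 26, 23, 5), (b, v, 12, 39, 39, 22, 31), (b, v, 12, 39, 39, 23, 18), (b, v, 12, 39, 39, 23, 5), (b, v, 12, 39, 8, 22, 31), (b, v, 12, 39, 8, 23, 18), (b, v, 12, 39, 8, 23, 5), (c, b, 34, 39, 10, 22, 31), (c, b, 34, 39, 10, 23, 18), (c, b, 34, 39, 10, 23, 5), (c, b, 34, 39, 26, 22, 31), (c, b, 34, 39, 26, 23, 18), (c, b, 34, 39, 26, 23, 5), (c, b, 34, 39, 39, 22, 31), (c, b, 34, 39, 39, 23, 18), (c, b, 34, 39, 39, 23, 5), (c, b, 34, 39, 8, 22, 31), (c, b, 34, 39, 8, 23, 18), (c, b, 34, 39, 8, 23, 5), (c, m, 13, 5, 14, 2, 20), (c, m, 13, 5, 14, 21, 27), (c, m, 13, 5, 33, 2, 20), (c, m, 13, 5, 33, 21, 27), (c, m, 13, 5, 5, 2, 20), (c, m, 13, 5, 5, 21, 27), (c, m, 13, 5, 9, 2, 20), (c, m, 13, 5, 9, 21, 27), (d, b, 7, 5, 14, 2, 20), (d, b, 7, 5, 14, 21, 27), (d, b, 7, 5, 33, 2, 20), (d, b, 7, 5, 33, 21, 27), (d, b, 7, 5, 5, 2, 20), (d, b, 7, 5, 5, 21, 27), (d, b, 7, 5, 9, 2, 20), (d, b, 7, 5, 9, 21, 27), (k, w, 40, 5, 14, 2, 20), (k, w, 40, 5, 14, 21, 27), (k, w, 40, 5, 33, 2, 20), (k, w, 40, 5, 33, 21, 27), (k, w, 40, 5, 5, 2, 20), (k, w, 40, 5, 5, 21, 27), (k, w, 40, 5, 9, 2, 20), (k, w, 40, 5, 9, 21, 27), (q, n, 32, 39, 10, 22, 31), (q, n, 32, 39, 10, 23, 18), (q, n, 32, 39, 10, 23, 5), (q, n, 32, 39, 26, 22, 31), (q, n, 32, 39, 26, 23, 18), (q, n, 32, 39, 26, 23, 5), (q, n, 32, 39, 39, 22, 31), (q, n, 32, 39, 39, 23, 18), (q, n, 32, 39, 39, 23, 5), (q, n, 32, 39, 8, 22, 31), (q, n, 32, 39, 8, 23, 18), (q, n, 32, 39, 8, 23, 5)}.
σ[F > 17]: keep tuples satisfying F > 17 → {(b, v, 12, 39, 10, 22, 31), (b, v, 12, 39, 10, 23, 18), (b, v, 12, 39, 26, 22, 31), (b, v, 12, 39, 26, 23, 18), (b, v, 12, 39, 39, 22, 31), (b, v, 12, 39, 39, 23, 18), (b, v, 12, 39, 8, 22, 31), (b, v, 12, 39, 8, 23, 18), (c, b, 34, 39, 10, 22, 31), (c, b, 34, 39, 10, 23, 18), (c, b, 34, 39, 26, 22, 31), (c, b, 34, 39, 26, 23, 18), (c, b, 34, 39, 39, 22, 31), (c, b, 34, 39, 39, 23, 18), (c, b, 34, 39, 8, 22, 31), (c, b, 34, 39, 8, 23, 18), (c, m, 13, 5, 14, 2, 20), (c, m, 13, 5, 14, 21, 27), (c, m, 13, 5, 33, 2, 20), (c, m, 13, 5, 33, 21, 27), (c, m, 13, 5, 5, 2, 20), (c, m, 13, 5, 5, 21, 27), (c, m, 13, 5, 9, 2, 20), (c, m, 13, 5, 9, 21, 27), (d, b, 7, 5, 14, 2, 20), (d, b, 7, 5, 14, 21, 27), (d, b, 7, 5, 33, 2, 20), (d, b, 7, 5, 33, 21, 27), (d, b, 7, 5, 5, 2, 20), (d, b, 7, 5, 5, 21, 27), (d, b, 7, 5, 9, 2, 20), (d, b, 7, 5, 9, 21, 27), (k, w, 40, 5, 14, 2, 20), (k, w, 40, 5, 14, 21, 27), (k, w, 40, 5, 33, 2, 20), (k, w, 40, 5, 33, 21, 27), (k, w, 40, 5, 5, 2, 20), (k, w, 40, 5, 5, 21, 27), (k, w, 40, 5, 9, 2, 20), (k, w, 40, 5, 9, 21, 27), (q, n, 32, 39, 10, 22, 31), (q, n, 32, 39, 10, 23, 18), (q, n, 32, 39, 26, 22, 31), (q, n, 32, 39, 26, 23, 18), (q, n, 32, 39, 39, 22, 31), (q, n, 32, 39, 39, 23, 18), (q, n, 32, 39, 8, 22, 31), (q, n, 32, 39, 8, 23, 18)}
σ[G ≥ 39]: keep tuples satisfying G ≥ 39 → {(b, v, 12, 39, 10, 22, 31), (b, v, 12, 39, 10, 23, 18), (b, v, 12, 39, 26, 22, 31), (b, v, 12, 39, 26, 23, 18), (b, v, 12, 39, 39, 22, 31), (b, v, 12, 39, 39, 23, 18), (b, v, 12, 39, 8, 22, 31), (b, v, 12, 39, 8, 23, 18), (c, b, 34, 39, 10, 22, 31), (c, b, 34, 39, 10, 23, 18), (c, b, 34, 39, 26, 22, 31), (c, b, 34, 39, 26, 23, 18), (c, b, 34, 39, 39, 22, 31), (c, b, 34, 39, 39, 23, 18), (c, b, 34, 39, 8, 22, 31), (c, b, 34, 39, 8, 23, 18), (q, n, 32, 39, 10, 22, 31), (q, n, 32, 39, 10, 23, 18), (q, n, 32, 39, 26, 22, 31), (q, n, 32, 39, 26, 23, 18), (q, n, 32, 39, 39, 22, 31), (q, n, 32, 39, 39, 23, 18), (q, n, 32, 39, 8, 22, 31), (q, n, 32, 39, 8, 23, 18)}
π_{A, C} gives {(10, 22), (10, 23), (26, 22), (26, 23), (39, 22), (39, 23), (8, 22), (8, 23)} (16 duplicate(s) eliminated).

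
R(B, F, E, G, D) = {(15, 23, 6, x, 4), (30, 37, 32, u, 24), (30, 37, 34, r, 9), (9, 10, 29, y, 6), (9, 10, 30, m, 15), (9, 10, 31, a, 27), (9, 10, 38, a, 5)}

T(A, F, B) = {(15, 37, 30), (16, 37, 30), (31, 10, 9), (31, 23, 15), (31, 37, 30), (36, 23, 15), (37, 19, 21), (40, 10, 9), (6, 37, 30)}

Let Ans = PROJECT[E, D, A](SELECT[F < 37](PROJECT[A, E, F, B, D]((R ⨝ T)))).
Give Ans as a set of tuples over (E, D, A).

{(29, 6, 31), (29, 6, 40), (30, 15, 31), (30, 15, 40), (31, 27, 31), (31, 27, 40), (38, 5, 31), (38, 5, 40), (6, 4, 31), (6, 4, 36)}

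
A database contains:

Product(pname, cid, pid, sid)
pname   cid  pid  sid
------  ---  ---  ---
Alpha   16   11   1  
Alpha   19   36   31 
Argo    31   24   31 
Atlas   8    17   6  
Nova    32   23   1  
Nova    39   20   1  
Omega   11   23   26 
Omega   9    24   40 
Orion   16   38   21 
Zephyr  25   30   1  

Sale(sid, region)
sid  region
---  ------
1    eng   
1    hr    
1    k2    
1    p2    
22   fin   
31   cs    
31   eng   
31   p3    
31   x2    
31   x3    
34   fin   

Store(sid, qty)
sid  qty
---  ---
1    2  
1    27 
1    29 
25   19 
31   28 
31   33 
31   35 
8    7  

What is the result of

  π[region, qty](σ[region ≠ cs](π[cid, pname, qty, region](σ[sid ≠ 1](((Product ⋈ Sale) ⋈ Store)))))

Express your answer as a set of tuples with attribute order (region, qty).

{(eng, 28), (eng, 33), (eng, 35), (p3, 28), (p3, 33), (p3, 35), (x2, 28), (x2, 33), (x2, 35), (x3, 28), (x3, 33), (x3, 35)}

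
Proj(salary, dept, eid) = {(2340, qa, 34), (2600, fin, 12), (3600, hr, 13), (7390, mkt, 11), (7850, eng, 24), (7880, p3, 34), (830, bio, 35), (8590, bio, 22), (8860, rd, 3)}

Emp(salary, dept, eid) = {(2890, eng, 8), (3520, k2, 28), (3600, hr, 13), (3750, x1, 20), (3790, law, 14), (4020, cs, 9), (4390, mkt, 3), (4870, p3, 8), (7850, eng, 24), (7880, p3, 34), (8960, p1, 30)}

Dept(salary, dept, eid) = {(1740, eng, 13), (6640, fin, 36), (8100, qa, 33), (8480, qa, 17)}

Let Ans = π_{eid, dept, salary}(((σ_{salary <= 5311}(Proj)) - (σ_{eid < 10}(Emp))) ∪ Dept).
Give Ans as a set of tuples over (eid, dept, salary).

Filtering on salary <= 5311 leaves {(2340, qa, 34), (2600, fin, 12), (3600, hr, 13), (830, bio, 35)}.
Filtering on eid < 10 leaves {(2890, eng, 8), (4020, cs, 9), (4390, mkt, 3), (4870, p3, 8)}.
Difference: {(2340, qa, 34), (2600, fin, 12), (3600, hr, 13), (830, bio, 35)} with {(2890, eng, 8), (4020, cs, 9), (4390, mkt, 3), (4870, p3, 8)} → {(2340, qa, 34), (2600, fin, 12), (3600, hr, 13), (830, bio, 35)}
Union: {(2340, qa, 34), (2600, fin, 12), (3600, hr, 13), (830, bio, 35)} with {(1740, eng, 13), (6640, fin, 36), (8100, qa, 33), (8480, qa, 17)} → {(1740, eng, 13), (2340, qa, 34), (2600, fin, 12), (3600, hr, 13), (6640, fin, 36), (8100, qa, 33), (830, bio, 35), (8480, qa, 17)}
Projecting to eid, dept, salary: {(12, fin, 2600), (13, eng, 1740), (13, hr, 3600), (17, qa, 8480), (33, qa, 8100), (34, qa, 2340), (35, bio, 830), (36, fin, 6640)}

{(12, fin, 2600), (13, eng, 1740), (13, hr, 3600), (17, qa, 8480), (33, qa, 8100), (34, qa, 2340), (35, bio, 830), (36, fin, 6640)}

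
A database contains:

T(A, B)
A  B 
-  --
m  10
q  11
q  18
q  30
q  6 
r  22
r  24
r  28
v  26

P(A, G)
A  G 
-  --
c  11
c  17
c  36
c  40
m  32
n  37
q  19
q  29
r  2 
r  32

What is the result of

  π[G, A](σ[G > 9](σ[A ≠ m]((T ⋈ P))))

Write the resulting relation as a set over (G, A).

{(19, q), (29, q), (32, r)}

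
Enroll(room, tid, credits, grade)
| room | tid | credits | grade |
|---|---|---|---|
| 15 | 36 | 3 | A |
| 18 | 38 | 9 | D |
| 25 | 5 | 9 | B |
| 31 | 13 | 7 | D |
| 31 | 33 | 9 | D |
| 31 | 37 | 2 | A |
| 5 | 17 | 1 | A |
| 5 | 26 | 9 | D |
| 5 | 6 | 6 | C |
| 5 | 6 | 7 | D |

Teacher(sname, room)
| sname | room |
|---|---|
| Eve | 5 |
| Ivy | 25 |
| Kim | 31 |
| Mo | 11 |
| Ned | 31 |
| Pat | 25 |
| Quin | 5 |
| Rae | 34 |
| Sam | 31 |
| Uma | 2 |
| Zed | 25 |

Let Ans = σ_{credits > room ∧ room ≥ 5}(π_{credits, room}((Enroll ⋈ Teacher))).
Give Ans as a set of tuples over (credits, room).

Enroll ⋈ Teacher (natural join on room): {(25, 5, 9, B, Ivy), (25, 5, 9, B, Pat), (25, 5, 9, B, Zed), (31, 13, 7, D, Kim), (31, 13, 7, D, Ned), (31, 13, 7, D, Sam), (31, 33, 9, D, Kim), (31, 33, 9, D, Ned), (31, 33, 9, D, Sam), (31, 37, 2, A, Kim), (31, 37, 2, A, Ned), (31, 37, 2, A, Sam), (5, 17, 1, A, Eve), (5, 17, 1, A, Quin), (5, 26, 9, D, Eve), (5, 26, 9, D, Quin), (5, 6, 6, C, Eve), (5, 6, 6, C, Quin), (5, 6, 7, D, Eve), (5, 6, 7, D, Quin)}
π_{credits, room} gives {(1, 5), (2, 31), (6, 5), (7, 31), (7, 5), (9, 25), (9, 31), (9, 5)} (12 duplicate(s) eliminated).
Filtering on credits > room ∧ room ≥ 5 leaves {(6, 5), (7, 5), (9, 5)}.

{(6, 5), (7, 5), (9, 5)}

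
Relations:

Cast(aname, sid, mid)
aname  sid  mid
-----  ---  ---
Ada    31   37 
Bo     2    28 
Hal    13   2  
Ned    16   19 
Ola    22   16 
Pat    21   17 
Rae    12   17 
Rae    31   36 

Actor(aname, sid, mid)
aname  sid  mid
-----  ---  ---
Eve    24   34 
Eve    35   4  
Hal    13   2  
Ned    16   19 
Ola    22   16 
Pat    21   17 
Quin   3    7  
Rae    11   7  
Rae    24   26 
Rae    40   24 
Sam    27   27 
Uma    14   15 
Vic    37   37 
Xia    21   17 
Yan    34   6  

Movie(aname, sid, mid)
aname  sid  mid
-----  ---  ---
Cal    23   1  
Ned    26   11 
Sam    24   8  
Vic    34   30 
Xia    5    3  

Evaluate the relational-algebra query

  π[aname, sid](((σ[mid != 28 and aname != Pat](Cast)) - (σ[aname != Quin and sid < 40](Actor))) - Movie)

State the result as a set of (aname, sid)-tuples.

{(Ada, 31), (Rae, 12), (Rae, 31)}

Filtering on mid != 28 and aname != Pat leaves {(Ada, 31, 37), (Hal, 13, 2), (Ned, 16, 19), (Ola, 22, 16), (Rae, 12, 17), (Rae, 31, 36)}.
Filtering on aname != Quin and sid < 40 leaves {(Eve, 24, 34), (Eve, 35, 4), (Hal, 13, 2), (Ned, 16, 19), (Ola, 22, 16), (Pat, 21, 17), (Rae, 11, 7), (Rae, 24, 26), (Sam, 27, 27), (Uma, 14, 15), (Vic, 37, 37), (Xia, 21, 17), (Yan, 34, 6)}.
Difference: {(Ada, 31, 37), (Hal, 13, 2), (Ned, 16, 19), (Ola, 22, 16), (Rae, 12, 17), (Rae, 31, 36)} with {(Eve, 24, 34), (Eve, 35, 4), (Hal, 13, 2), (Ned, 16, 19), (Ola, 22, 16), (Pat, 21, 17), (Rae, 11, 7), (Rae, 24, 26), (Sam, 27, 27), (Uma, 14, 15), (Vic, 37, 37), (Xia, 21, 17), (Yan, 34, 6)} → {(Ada, 31, 37), (Rae, 12, 17), (Rae, 31, 36)}
Difference: {(Ada, 31, 37), (Rae, 12, 17), (Rae, 31, 36)} with {(Cal, 23, 1), (Ned, 26, 11), (Sam, 24, 8), (Vic, 34, 30), (Xia, 5, 3)} → {(Ada, 31, 37), (Rae, 12, 17), (Rae, 31, 36)}
π_{aname, sid} gives {(Ada, 31), (Rae, 12), (Rae, 31)}.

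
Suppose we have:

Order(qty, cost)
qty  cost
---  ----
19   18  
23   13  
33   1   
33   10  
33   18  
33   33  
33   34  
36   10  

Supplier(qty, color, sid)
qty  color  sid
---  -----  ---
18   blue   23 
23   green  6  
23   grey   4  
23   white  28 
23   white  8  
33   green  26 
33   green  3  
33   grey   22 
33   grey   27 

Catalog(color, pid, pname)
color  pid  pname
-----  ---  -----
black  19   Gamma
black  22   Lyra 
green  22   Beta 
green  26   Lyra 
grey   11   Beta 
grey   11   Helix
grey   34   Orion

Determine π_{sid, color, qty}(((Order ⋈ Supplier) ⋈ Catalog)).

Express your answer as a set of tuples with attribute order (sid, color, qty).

Joining Order and Supplier on qty yields {(23, 13, green, 6), (23, 13, grey, 4), (23, 13, white, 28), (23, 13, white, 8), (33, 1, green, 26), (33, 1, green, 3), (33, 1, grey, 22), (33, 1, grey, 27), (33, 10, green, 26), (33, 10, green, 3), (33, 10, grey, 22), (33, 10, grey, 27), (33, 18, green, 26), (33, 18, green, 3), (33, 18, grey, 22), (33, 18, grey, 27), (33, 33, green, 26), (33, 33, green, 3), (33, 33, grey, 22), (33, 33, grey, 27), (33, 34, green, 26), (33, 34, green, 3), (33, 34, grey, 22), (33, 34, grey, 27)}.
Joining (Order ⋈ Supplier) and Catalog on color yields {(23, 13, green, 6, 22, Beta), (23, 13, green, 6, 26, Lyra), (23, 13, grey, 4, 11, Beta), (23, 13, grey, 4, 11, Helix), (23, 13, grey, 4, 34, Orion), (33, 1, green, 26, 22, Beta), (33, 1, green, 26, 26, Lyra), (33, 1, green, 3, 22, Beta), (33, 1, green, 3, 26, Lyra), (33, 1, grey, 22, 11, Beta), (33, 1, grey, 22, 11, Helix), (33, 1, grey, 22, 34, Orion), (33, 1, grey, 27, 11, Beta), (33, 1, grey, 27, 11, Helix), (33, 1, grey, 27, 34, Orion), (33, 10, green, 26, 22, Beta), (33, 10, green, 26, 26, Lyra), (33, 10, green, 3, 22, Beta), (33, 10, green, 3, 26, Lyra), (33, 10, grey, 22, 11, Beta), (33, 10, grey, 22, 11, Helix), (33, 10, grey, 22, 34, Orion), (33, 10, grey, 27, 11, Beta), (33, 10, grey, 27, 11, Helix), (33, 10, grey, 27, 34, Orion), (33, 18, green, 26, 22, Beta), (33, 18, green, 26, 26, Lyra), (33, 18, green, 3, 22, Beta), (33, 18, green, 3, 26, Lyra), (33, 18, grey, 22, 11, Beta), (33, 18, grey, 22, 11, Helix), (33, 18, grey, 22, 34, Orion), (33, 18, grey, 27, 11, Beta), (33, 18, grey, 27, 11, Helix), (33, 18, grey, 27, 34, Orion), (33, 33, green, 26, 22, Beta), (33, 33, green, 26, 26, Lyra), (33, 33, green, 3, 22, Beta), (33, 33, green, 3, 26, Lyra), (33, 33, grey, 22, 11, Beta), (33, 33, grey, 22, 11, Helix), (33, 33, grey, 22, 34, Orion), (33, 33, grey, 27, 11, Beta), (33, 33, grey, 27, 11, Helix), (33, 33, grey, 27, 34, Orion), (33, 34, green, 26, 22, Beta), (33, 34, green, 26, 26, Lyra), (33, 34, green, 3, 22, Beta), (33, 34, green, 3, 26, Lyra), (33, 34, grey, 22, 11, Beta), (33, 34, grey, 22, 11, Helix), (33, 34, grey, 22, 34, Orion), (33, 34, grey, 27, 11, Beta), (33, 34, grey, 27, 11, Helix), (33, 34, grey, 27, 34, Orion)}.
Keep only column(s) sid, color, qty (49 duplicate(s) eliminated): {(22, grey, 33), (26, green, 33), (27, grey, 33), (3, green, 33), (4, grey, 23), (6, green, 23)}

{(22, grey, 33), (26, green, 33), (27, grey, 33), (3, green, 33), (4, grey, 23), (6, green, 23)}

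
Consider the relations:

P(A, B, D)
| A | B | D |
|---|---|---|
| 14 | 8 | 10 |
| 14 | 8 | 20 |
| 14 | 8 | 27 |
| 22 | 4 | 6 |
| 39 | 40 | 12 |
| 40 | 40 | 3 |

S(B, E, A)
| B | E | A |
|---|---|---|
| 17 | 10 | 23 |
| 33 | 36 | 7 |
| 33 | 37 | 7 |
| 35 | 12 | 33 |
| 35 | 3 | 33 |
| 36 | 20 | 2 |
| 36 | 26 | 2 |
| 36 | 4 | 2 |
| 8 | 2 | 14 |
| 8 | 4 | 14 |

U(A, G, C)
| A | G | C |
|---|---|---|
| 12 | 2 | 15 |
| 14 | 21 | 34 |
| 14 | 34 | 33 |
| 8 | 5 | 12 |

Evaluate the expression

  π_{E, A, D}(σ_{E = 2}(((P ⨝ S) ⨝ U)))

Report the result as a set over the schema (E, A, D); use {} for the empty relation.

{(2, 14, 10), (2, 14, 20), (2, 14, 27)}

Joining P and S on A, B yields {(14, 8, 10, 2), (14, 8, 10, 4), (14, 8, 20, 2), (14, 8, 20, 4), (14, 8, 27, 2), (14, 8, 27, 4)}.
Joining (P ⨝ S) and U on A yields {(14, 8, 10, 2, 21, 34), (14, 8, 10, 2, 34, 33), (14, 8, 10, 4, 21, 34), (14, 8, 10, 4, 34, 33), (14, 8, 20, 2, 21, 34), (14, 8, 20, 2, 34, 33), (14, 8, 20, 4, 21, 34), (14, 8, 20, 4, 34, 33), (14, 8, 27, 2, 21, 34), (14, 8, 27, 2, 34, 33), (14, 8, 27, 4, 21, 34), (14, 8, 27, 4, 34, 33)}.
Filtering on E = 2 leaves {(14, 8, 10, 2, 21, 34), (14, 8, 10, 2, 34, 33), (14, 8, 20, 2, 21, 34), (14, 8, 20, 2, 34, 33), (14, 8, 27, 2, 21, 34), (14, 8, 27, 2, 34, 33)}.
Projecting to E, A, D (3 duplicate(s) eliminated): {(2, 14, 10), (2, 14, 20), (2, 14, 27)}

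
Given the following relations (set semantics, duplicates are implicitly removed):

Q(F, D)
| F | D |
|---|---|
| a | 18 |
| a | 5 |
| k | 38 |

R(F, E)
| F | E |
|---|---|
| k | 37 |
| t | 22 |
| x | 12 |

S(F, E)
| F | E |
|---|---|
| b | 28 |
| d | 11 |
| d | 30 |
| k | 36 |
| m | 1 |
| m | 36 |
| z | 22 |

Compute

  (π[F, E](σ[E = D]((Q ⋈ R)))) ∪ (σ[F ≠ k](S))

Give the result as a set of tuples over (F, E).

{(b, 28), (d, 11), (d, 30), (m, 1), (m, 36), (z, 22)}

Natural join on F: {(k, 38, 37)}
σ[E = D]: keep tuples satisfying E = D → {}
Projecting to F, E: {}
σ[F ≠ k]: keep tuples satisfying F ≠ k → {(b, 28), (d, 11), (d, 30), (m, 1), (m, 36), (z, 22)}
Set union of the two operands is {(b, 28), (d, 11), (d, 30), (m, 1), (m, 36), (z, 22)}.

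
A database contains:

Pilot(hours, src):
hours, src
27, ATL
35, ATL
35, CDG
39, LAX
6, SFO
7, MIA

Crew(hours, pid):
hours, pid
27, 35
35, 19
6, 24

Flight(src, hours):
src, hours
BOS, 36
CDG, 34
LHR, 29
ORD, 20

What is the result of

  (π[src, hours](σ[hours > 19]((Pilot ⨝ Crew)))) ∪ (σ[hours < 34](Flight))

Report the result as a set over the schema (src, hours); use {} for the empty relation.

{(ATL, 27), (ATL, 35), (CDG, 35), (LHR, 29), (ORD, 20)}

Pilot ⋈ Crew (natural join on hours): {(27, ATL, 35), (35, ATL, 19), (35, CDG, 19), (6, SFO, 24)}
Apply σ_{hours > 19}; surviving tuples: {(27, ATL, 35), (35, ATL, 19), (35, CDG, 19)}
Keep only column(s) src, hours: {(ATL, 27), (ATL, 35), (CDG, 35)}
Apply σ_{hours < 34}; surviving tuples: {(LHR, 29), (ORD, 20)}
Taking the union: {(ATL, 27), (ATL, 35), (CDG, 35), (LHR, 29), (ORD, 20)}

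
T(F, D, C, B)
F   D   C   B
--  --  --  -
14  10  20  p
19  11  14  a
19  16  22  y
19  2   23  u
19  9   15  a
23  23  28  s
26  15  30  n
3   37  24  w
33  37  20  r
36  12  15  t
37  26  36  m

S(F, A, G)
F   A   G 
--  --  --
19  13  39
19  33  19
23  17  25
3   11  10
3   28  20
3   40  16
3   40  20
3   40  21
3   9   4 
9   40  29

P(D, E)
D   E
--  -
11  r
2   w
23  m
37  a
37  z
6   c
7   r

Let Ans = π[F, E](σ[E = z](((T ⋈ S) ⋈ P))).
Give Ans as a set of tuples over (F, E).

T ⋈ S (natural join on F): {(19, 11, 14, a, 13, 39), (19, 11, 14, a, 33, 19), (19, 16, 22, y, 13, 39), (19, 16, 22, y, 33, 19), (19, 2, 23, u, 13, 39), (19, 2, 23, u, 33, 19), (19, 9, 15, a, 13, 39), (19, 9, 15, a, 33, 19), (23, 23, 28, s, 17, 25), (3, 37, 24, w, 11, 10), (3, 37, 24, w, 28, 20), (3, 37, 24, w, 40, 16), (3, 37, 24, w, 40, 20), (3, 37, 24, w, 40, 21), (3, 37, 24, w, 9, 4)}
(T ⋈ S) ⋈ P (natural join on D): {(19, 11, 14, a, 13, 39, r), (19, 11, 14, a, 33, 19, r), (19, 2, 23, u, 13, 39, w), (19, 2, 23, u, 33, 19, w), (23, 23, 28, s, 17, 25, m), (3, 37, 24, w, 11, 10, a), (3, 37, 24, w, 11, 10, z), (3, 37, 24, w, 28, 20, a), (3, 37, 24, w, 28, 20, z), (3, 37, 24, w, 40, 16, a), (3, 37, 24, w, 40, 16, z), (3, 37, 24, w, 40, 20, a), (3, 37, 24, w, 40, 20, z), (3, 37, 24, w, 40, 21, a), (3, 37, 24, w, 40, 21, z), (3, 37, 24, w, 9, 4, a), (3, 37, 24, w, 9, 4, z)}
σ[E = z]: keep tuples satisfying E = z → {(3, 37, 24, w, 11, 10, z), (3, 37, 24, w, 28, 20, z), (3, 37, 24, w, 40, 16, z), (3, 37, 24, w, 40, 20, z), (3, 37, 24, w, 40, 21, z), (3, 37, 24, w, 9, 4, z)}
Keep only column(s) F, E (5 duplicate(s) eliminated): {(3, z)}

{(3, z)}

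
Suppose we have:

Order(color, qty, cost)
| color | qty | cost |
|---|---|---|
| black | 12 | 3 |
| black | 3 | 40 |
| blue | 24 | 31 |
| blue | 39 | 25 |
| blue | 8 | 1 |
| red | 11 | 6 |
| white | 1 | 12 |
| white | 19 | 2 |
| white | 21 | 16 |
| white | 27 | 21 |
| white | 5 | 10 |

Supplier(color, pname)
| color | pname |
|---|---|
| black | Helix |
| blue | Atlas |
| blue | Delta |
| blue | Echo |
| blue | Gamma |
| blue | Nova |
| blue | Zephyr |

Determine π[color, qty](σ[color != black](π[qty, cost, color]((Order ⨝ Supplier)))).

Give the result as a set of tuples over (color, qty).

{(blue, 24), (blue, 39), (blue, 8)}

Order ⋈ Supplier (natural join on color): {(black, 12, 3, Helix), (black, 3, 40, Helix), (blue, 24, 31, Atlas), (blue, 24, 31, Delta), (blue, 24, 31, Echo), (blue, 24, 31, Gamma), (blue, 24, 31, Nova), (blue, 24, 31, Zephyr), (blue, 39, 25, Atlas), (blue, 39, 25, Delta), (blue, 39, 25, Echo), (blue, 39, 25, Gamma), (blue, 39, 25, Nova), (blue, 39, 25, Zephyr), (blue, 8, 1, Atlas), (blue, 8, 1, Delta), (blue, 8, 1, Echo), (blue, 8, 1, Gamma), (blue, 8, 1, Nova), (blue, 8, 1, Zephyr)}
Projecting to qty, cost, color (15 duplicate(s) eliminated): {(12, 3, black), (24, 31, blue), (3, 40, black), (39, 25, blue), (8, 1, blue)}
Filtering on color != black leaves {(24, 31, blue), (39, 25, blue), (8, 1, blue)}.
Projecting to color, qty: {(blue, 24), (blue, 39), (blue, 8)}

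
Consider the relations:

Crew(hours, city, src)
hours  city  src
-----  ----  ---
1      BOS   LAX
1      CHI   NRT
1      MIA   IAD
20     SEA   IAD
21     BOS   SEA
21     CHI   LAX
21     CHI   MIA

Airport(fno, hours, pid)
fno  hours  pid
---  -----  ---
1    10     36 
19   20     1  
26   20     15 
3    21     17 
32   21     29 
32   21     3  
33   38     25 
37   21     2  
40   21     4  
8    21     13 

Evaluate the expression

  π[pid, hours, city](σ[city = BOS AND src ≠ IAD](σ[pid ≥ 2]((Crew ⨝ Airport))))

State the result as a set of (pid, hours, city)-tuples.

{(13, 21, BOS), (17, 21, BOS), (2, 21, BOS), (29, 21, BOS), (3, 21, BOS), (4, 21, BOS)}

Crew ⋈ Airport (natural join on hours): {(20, SEA, IAD, 19, 1), (20, SEA, IAD, 26, 15), (21, BOS, SEA, 3, 17), (21, BOS, SEA, 32, 29), (21, BOS, SEA, 32, 3), (21, BOS, SEA, 37, 2), (21, BOS, SEA, 40, 4), (21, BOS, SEA, 8, 13), (21, CHI, LAX, 3, 17), (21, CHI, LAX, 32, 29), (21, CHI, LAX, 32, 3), (21, CHI, LAX, 37, 2), (21, CHI, LAX, 40, 4), (21, CHI, LAX, 8, 13), (21, CHI, MIA, 3, 17), (21, CHI, MIA, 32, 29), (21, CHI, MIA, 32, 3), (21, CHI, MIA, 37, 2), (21, CHI, MIA, 40, 4), (21, CHI, MIA, 8, 13)}
Apply σ_{pid ≥ 2}; surviving tuples: {(20, SEA, IAD, 26, 15), (21, BOS, SEA, 3, 17), (21, BOS, SEA, 32, 29), (21, BOS, SEA, 32, 3), (21, BOS, SEA, 37, 2), (21, BOS, SEA, 40, 4), (21, BOS, SEA, 8, 13), (21, CHI, LAX, 3, 17), (21, CHI, LAX, 32, 29), (21, CHI, LAX, 32, 3), (21, CHI, LAX, 37, 2), (21, CHI, LAX, 40, 4), (21, CHI, LAX, 8, 13), (21, CHI, MIA, 3, 17), (21, CHI, MIA, 32, 29), (21, CHI, MIA, 32, 3), (21, CHI, MIA, 37, 2), (21, CHI, MIA, 40, 4), (21, CHI, MIA, 8, 13)}
Apply σ_{city = BOS AND src ≠ IAD}; surviving tuples: {(21, BOS, SEA, 3, 17), (21, BOS, SEA, 32, 29), (21, BOS, SEA, 32, 3), (21, BOS, SEA, 37, 2), (21, BOS, SEA, 40, 4), (21, BOS, SEA, 8, 13)}
Projecting to pid, hours, city: {(13, 21, BOS), (17, 21, BOS), (2, 21, BOS), (29, 21, BOS), (3, 21, BOS), (4, 21, BOS)}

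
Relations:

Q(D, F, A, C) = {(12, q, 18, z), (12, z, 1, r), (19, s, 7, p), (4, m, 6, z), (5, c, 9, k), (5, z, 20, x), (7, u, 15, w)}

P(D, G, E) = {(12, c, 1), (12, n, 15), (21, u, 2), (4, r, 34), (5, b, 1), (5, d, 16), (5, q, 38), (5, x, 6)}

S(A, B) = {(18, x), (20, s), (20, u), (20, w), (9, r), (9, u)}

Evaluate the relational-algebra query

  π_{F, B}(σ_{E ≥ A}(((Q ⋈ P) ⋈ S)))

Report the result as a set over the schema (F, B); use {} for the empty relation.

{(c, r), (c, u), (z, s), (z, u), (z, w)}

Q ⋈ P (natural join on D): {(12, q, 18, z, c, 1), (12, q, 18, z, n, 15), (12, z, 1, r, c, 1), (12, z, 1, r, n, 15), (4, m, 6, z, r, 34), (5, c, 9, k, b, 1), (5, c, 9, k, d, 16), (5, c, 9, k, q, 38), (5, c, 9, k, x, 6), (5, z, 20, x, b, 1), (5, z, 20, x, d, 16), (5, z, 20, x, q, 38), (5, z, 20, x, x, 6)}
(Q ⋈ P) ⋈ S (natural join on A): {(12, q, 18, z, c, 1, x), (12, q, 18, z, n, 15, x), (5, c, 9, k, b, 1, r), (5, c, 9, k, b, 1, u), (5, c, 9, k, d, 16, r), (5, c, 9, k, d, 16, u), (5, c, 9, k, q, 38, r), (5, c, 9, k, q, 38, u), (5, c, 9, k, x, 6, r), (5, c, 9, k, x, 6, u), (5, z, 20, x, b, 1, s), (5, z, 20, x, b, 1, u), (5, z, 20, x, b, 1, w), (5, z, 20, x, d, 16, s), (5, z, 20, x, d, 16, u), (5, z, 20, x, d, 16, w), (5, z, 20, x, q, 38, s), (5, z, 20, x, q, 38, u), (5, z, 20, x, q, 38, w), (5, z, 20, x, x, 6, s), (5, z, 20, x, x, 6, u), (5, z, 20, x, x, 6, w)}
Apply σ_{E ≥ A}; surviving tuples: {(5, c, 9, k, d, 16, r), (5, c, 9, k, d, 16, u), (5, c, 9, k, q, 38, r), (5, c, 9, k, q, 38, u), (5, z, 20, x, q, 38, s), (5, z, 20, x, q, 38, u), (5, z, 20, x, q, 38, w)}
Keep only column(s) F, B (2 duplicate(s) eliminated): {(c, r), (c, u), (z, s), (z, u), (z, w)}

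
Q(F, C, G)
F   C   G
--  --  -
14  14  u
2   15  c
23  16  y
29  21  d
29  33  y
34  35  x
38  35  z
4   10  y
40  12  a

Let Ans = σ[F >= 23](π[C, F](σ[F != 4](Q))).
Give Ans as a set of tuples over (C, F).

σ[F != 4]: keep tuples satisfying F != 4 → {(14, 14, u), (2, 15, c), (23, 16, y), (29, 21, d), (29, 33, y), (34, 35, x), (38, 35, z), (40, 12, a)}
Keep only column(s) C, F: {(12, 40), (14, 14), (15, 2), (16, 23), (21, 29), (33, 29), (35, 34), (35, 38)}
σ[F >= 23]: keep tuples satisfying F >= 23 → {(12, 40), (16, 23), (21, 29), (33, 29), (35, 34), (35, 38)}

{(12, 40), (16, 23), (21, 29), (33, 29), (35, 34), (35, 38)}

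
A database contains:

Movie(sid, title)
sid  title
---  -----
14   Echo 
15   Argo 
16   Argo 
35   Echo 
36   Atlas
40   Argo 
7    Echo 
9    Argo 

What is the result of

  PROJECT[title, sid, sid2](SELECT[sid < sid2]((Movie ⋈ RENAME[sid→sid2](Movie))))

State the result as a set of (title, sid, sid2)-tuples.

ρ[sid→sid2]: schema becomes (sid2, title); tuples unchanged.
Natural join on title: {(14, Echo, 14), (14, Echo, 35), (14, Echo, 7), (15, Argo, 15), (15, Argo, 16), (15, Argo, 40), (15, Argo, 9), (16, Argo, 15), (16, Argo, 16), (16, Argo, 40), (16, Argo, 9), (35, Echo, 14), (35, Echo, 35), (35, Echo, 7), (36, Atlas, 36), (40, Argo, 15), (40, Argo, 16), (40, Argo, 40), (40, Argo, 9), (7, Echo, 14), (7, Echo, 35), (7, Echo, 7), (9, Argo, 15), (9, Argo, 16), (9, Argo, 40), (9, Argo, 9)}
Selection sid < sid2: {(14, Echo, 35), (15, Argo, 16), (15, Argo, 40), (16, Argo, 40), (7, Echo, 14), (7, Echo, 35), (9, Argo, 15), (9, Argo, 16), (9, Argo, 40)}
Keep only column(s) title, sid, sid2: {(Argo, 15, 16), (Argo, 15, 40), (Argo, 16, 40), (Argo, 9, 15), (Argo, 9, 16), (Argo, 9, 40), (Echo, 14, 35), (Echo, 7, 14), (Echo, 7, 35)}

{(Argo, 15, 16), (Argo, 15, 40), (Argo, 16, 40), (Argo, 9, 15), (Argo, 9, 16), (Argo, 9, 40), (Echo, 14, 35), (Echo, 7, 14), (Echo, 7, 35)}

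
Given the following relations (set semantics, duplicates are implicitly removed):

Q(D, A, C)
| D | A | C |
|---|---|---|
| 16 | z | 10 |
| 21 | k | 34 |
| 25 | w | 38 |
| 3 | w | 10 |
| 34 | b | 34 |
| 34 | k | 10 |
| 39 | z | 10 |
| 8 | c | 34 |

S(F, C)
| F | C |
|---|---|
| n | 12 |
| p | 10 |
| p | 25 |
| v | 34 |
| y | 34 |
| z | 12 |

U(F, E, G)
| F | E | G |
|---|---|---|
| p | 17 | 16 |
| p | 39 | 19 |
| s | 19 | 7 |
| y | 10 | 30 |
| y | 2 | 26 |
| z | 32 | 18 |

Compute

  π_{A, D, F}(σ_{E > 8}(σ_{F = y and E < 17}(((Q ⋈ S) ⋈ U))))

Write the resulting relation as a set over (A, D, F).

Natural join on C: {(16, z, 10, p), (21, k, 34, v), (21, k, 34, y), (3, w, 10, p), (34, b, 34, v), (34, b, 34, y), (34, k, 10, p), (39, z, 10, p), (8, c, 34, v), (8, c, 34, y)}
Natural join on F: {(16, z, 10, p, 17, 16), (16, z, 10, p, 39, 19), (21, k, 34, y, 10, 30), (21, k, 34, y, 2, 26), (3, w, 10, p, 17, 16), (3, w, 10, p, 39, 19), (34, b, 34, y, 10, 30), (34, b, 34, y, 2, 26), (34, k, 10, p, 17, 16), (34, k, 10, p, 39, 19), (39, z, 10, p, 17, 16), (39, z, 10, p, 39, 19), (8, c, 34, y, 10, 30), (8, c, 34, y, 2, 26)}
Apply σ_{F = y and E < 17}; surviving tuples: {(21, k, 34, y, 10, 30), (21, k, 34, y, 2, 26), (34, b, 34, y, 10, 30), (34, b, 34, y, 2, 26), (8, c, 34, y, 10, 30), (8, c, 34, y, 2, 26)}
Apply σ_{E > 8}; surviving tuples: {(21, k, 34, y, 10, 30), (34, b, 34, y, 10, 30), (8, c, 34, y, 10, 30)}
Projecting to A, D, F: {(b, 34, y), (c, 8, y), (k, 21, y)}

{(b, 34, y), (c, 8, y), (k, 21, y)}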